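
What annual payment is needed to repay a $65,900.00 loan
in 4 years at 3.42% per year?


Formula: PMT = PV * r / (1 - (1+r)^(-n))
Denominator: 1 - (1 + 0.0342)^(-4) = 0.125858
Numerator: $65,900.00 * 0.0342 = 2253.78
PMT = 2253.78 / 0.125858 = $17,907.29

$17,907.29


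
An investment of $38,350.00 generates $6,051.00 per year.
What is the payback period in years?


Formula: Payback = investment / annual cash flow
Substituting: Payback = $38,350.00 / $6,051.00
Payback = 6.3378 years

6.3378 years


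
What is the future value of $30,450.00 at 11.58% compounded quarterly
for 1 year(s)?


Formula: FV = P * (1 + r/m)^(m*t)
Period rate: r/m = 0.1158 / 4 = 0.02895
Total periods: m*t = 4 * 1 = 4
Growth factor: (1 + 0.02895)^4 = 1.120926
FV = $30,450.00 * 1.120926 = $34,132.21

$34,132.21


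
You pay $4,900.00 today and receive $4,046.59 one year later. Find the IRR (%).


Formula: IRR = C1/C0 - 1
Substituting: IRR = $4,046.59 / $4,900.00 - 1
Ratio: 0.825835 - 1 = -0.174165
IRR = -17.4165%

-17.4165%


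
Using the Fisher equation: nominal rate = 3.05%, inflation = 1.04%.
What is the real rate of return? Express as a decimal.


Formula: (1 + r_real) = (1 + r_nom) / (1 + inflation)
Substituting: (1 + r_real) = 1.0305 / 1.0104
(1 + r_real) = 1.019893
r_real = 1.019893 - 1 = 0.019893

0.019893


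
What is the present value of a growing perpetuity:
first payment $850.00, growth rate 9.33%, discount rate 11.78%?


Formula: PV = C / (r - g)
Spread: r - g = 0.1178 - 0.0933 = 0.0245
Substituting: PV = $850.00 / 0.0245
PV = $34,693.88

$34,693.88


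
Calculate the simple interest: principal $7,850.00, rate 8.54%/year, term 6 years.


Formula: I = P * r * t
Substituting: I = $7,850.00 * 0.0854 * 6
Step: I = $7,850.00 * 0.5124
I = $4,022.34

$4,022.34


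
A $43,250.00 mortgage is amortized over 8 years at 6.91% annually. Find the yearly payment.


Formula: PMT = PV * r / (1 - (1+r)^(-n))
Denominator: 1 - (1 + 0.0691)^(-8) = 0.41406
Numerator: $43,250.00 * 0.0691 = 2988.575
PMT = 2988.575 / 0.41406 = $7,217.74

$7,217.74


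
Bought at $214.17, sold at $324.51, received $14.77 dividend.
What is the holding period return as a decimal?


Formula: HPR = (P1 - P0 + D) / P0
Gain: $324.51 - $214.17 + $14.77 = $125.11
HPR = $125.11 / $214.17 = 0.5842

0.5842


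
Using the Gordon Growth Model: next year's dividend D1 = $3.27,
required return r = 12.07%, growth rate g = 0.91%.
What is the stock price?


Formula: P = D1 / (r - g)
Spread: r - g = 0.1207 - 0.0091 = 0.1116
Substituting: P = $3.27 / 0.1116
P = $29.30

$29.30


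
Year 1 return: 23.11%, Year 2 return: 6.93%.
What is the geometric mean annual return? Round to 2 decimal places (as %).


Formula: Geometric mean = ((1+r1)*(1+r2))^(1/2) - 1
Product: (1 + 0.2311) * (1 + 0.0693) = 1.2311 * 1.0693 = 1.316415
Square root: 1.316415^0.5 = 1.147351
Geometric mean = 1.147351 - 1 = 0.147351
As percentage: 14.74%

14.74%


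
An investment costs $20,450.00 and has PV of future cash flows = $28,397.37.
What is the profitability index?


Formula: PI = PV(cash flows) / initial investment
Substituting: PI = $28,397.37 / $20,450.00
PI = 1.3886

1.3886


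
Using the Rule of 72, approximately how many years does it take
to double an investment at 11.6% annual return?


Formula: Years ≈ 72 / r
Substituting: Years ≈ 72 / 11.6
Years ≈ 6.2

6.2 years


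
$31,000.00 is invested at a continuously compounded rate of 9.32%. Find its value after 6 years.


Formula: FV = P * e^(r*t)
Exponent: r*t = 0.0932 * 6 = 0.5592
e^(0.5592) = 1.749273
FV = $31,000.00 * 1.749273 = $54,227.45

$54,227.45


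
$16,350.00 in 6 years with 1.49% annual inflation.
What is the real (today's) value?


Formula: Real value = nominal / (1 + inflation)^years
Price level: (1 + 0.0149)^6 = 1.092797
Real value = $16,350.00 / 1.092797 = $14,961.61

$14,961.61


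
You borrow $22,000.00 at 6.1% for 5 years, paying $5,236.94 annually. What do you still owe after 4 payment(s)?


Formula: Balance = PV*(1+r)^k - PMT*((1+r)^k - 1)/r
Growth: (1 + 0.061)^4 = 1.267248
Accumulated factor: ((1+r)^k - 1)/r = 4.381111
Balance = $22,000.00 * 1.267248 - $5,236.94 * 4.381111
Balance = $4,935.84

$4,935.84


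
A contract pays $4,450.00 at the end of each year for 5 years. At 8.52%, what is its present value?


Formula: PV = PMT * (1 - (1+r)^(-n)) / r
Discount factor: (1 + 0.0852)^(-5) = 0.664433
Bracket: 1 - 0.664433 = 0.335567
PV = $4,450.00 * 0.335567 / 0.0852 = $17,526.69

$17,526.69


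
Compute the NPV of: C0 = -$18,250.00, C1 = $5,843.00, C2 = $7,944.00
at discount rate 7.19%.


Formula: NPV = C0 + C1/(1+r) + C2/(1+r)^2
Discount C1: $5,843.00 / (1 + 0.0719) = $5,451.07
Discount C2: $7,944.00 / (1 + 0.0719)^2 = $6,914.02
NPV = -$18,250.00 + $5,451.07 + $6,914.02 = -$5,884.91

-$5,884.91


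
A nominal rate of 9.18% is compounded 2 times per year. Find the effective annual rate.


Formula: EAR = (1 + r/m)^m - 1
Period rate: r/m = 0.0918 / 2 = 0.0459
Compounding: (1 + 0.0459)^2 = 1.093907
EAR = 1.093907 - 1 = 0.093907

0.093907


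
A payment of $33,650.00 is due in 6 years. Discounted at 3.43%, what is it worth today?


Formula: PV = FV / (1 + r)^n
Substituting: PV = $33,650.00 / (1 + 0.0343)^6
Discount factor: (1.0343)^6 = 1.224275
PV = $33,650.00 / 1.224275 = $27,485.64

$27,485.64


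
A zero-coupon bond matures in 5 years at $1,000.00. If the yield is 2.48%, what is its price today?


Formula: Price = FV / (1 + r)^n
Substituting: Price = $1,000.00 / (1 + 0.0248)^5
Discount factor: (1.0248)^5 = 1.130305
Price = $1,000.00 / 1.130305 = $884.72

$884.72


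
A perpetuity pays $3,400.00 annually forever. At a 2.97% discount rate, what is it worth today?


Formula: PV = C / r
Substituting: PV = $3,400.00 / 0.0297
PV = $114,478.11

$114,478.11


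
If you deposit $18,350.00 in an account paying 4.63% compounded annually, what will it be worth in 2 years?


Formula: FV = P * (1 + r)^n
Substituting: FV = $18,350.00 * (1 + 0.0463)^2
Growth factor: (1.0463)^2 = 1.094744
FV = $18,350.00 * 1.094744 = $20,088.55

$20,088.55


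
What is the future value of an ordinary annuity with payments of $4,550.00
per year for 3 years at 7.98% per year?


Formula: FV = PMT * ((1+r)^n - 1) / r
Growth factor: (1 + 0.0798)^3 = 1.259012
Numerator: 1.259012 - 1 = 0.259012
FV = $4,550.00 * 0.259012 / 0.0798 = $14,768.24

$14,768.24


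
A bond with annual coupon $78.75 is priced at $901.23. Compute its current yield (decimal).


Formula: Current yield = annual coupon / price
Substituting: CY = $78.75 / $901.23
CY = 0.087381

0.087381


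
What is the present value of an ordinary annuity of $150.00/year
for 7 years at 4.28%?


Formula: PV = PMT * (1 - (1+r)^(-n)) / r
Discount factor: (1 + 0.0428)^(-7) = 0.745749
Bracket: 1 - 0.745749 = 0.254251
PV = $150.00 * 0.254251 / 0.0428 = $891.07

$891.07


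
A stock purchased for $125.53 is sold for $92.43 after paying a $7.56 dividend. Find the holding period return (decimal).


Formula: HPR = (P1 - P0 + D) / P0
Gain: $92.43 - $125.53 + $7.56 = -$25.54
HPR = -$25.54 / $125.53 = -0.2035

-0.2035


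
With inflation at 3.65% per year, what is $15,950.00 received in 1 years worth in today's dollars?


Formula: Real value = nominal / (1 + inflation)^years
Price level: (1 + 0.0365)^1 = 1.0365
Real value = $15,950.00 / 1.0365 = $15,388.33

$15,388.33


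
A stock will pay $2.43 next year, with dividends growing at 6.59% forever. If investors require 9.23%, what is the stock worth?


Formula: P = D1 / (r - g)
Spread: r - g = 0.0923 - 0.0659 = 0.0264
Substituting: P = $2.43 / 0.0264
P = $92.05

$92.05


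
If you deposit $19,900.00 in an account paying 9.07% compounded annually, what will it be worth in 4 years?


Formula: FV = P * (1 + r)^n
Substituting: FV = $19,900.00 * (1 + 0.0907)^4
Growth factor: (1.0907)^4 = 1.415211
FV = $19,900.00 * 1.415211 = $28,162.70

$28,162.70


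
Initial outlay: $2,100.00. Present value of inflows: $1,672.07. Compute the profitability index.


Formula: PI = PV(cash flows) / initial investment
Substituting: PI = $1,672.07 / $2,100.00
PI = 0.7962

0.7962


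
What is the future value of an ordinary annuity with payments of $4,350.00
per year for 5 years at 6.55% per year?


Formula: FV = PMT * ((1+r)^n - 1) / r
Growth factor: (1 + 0.0655)^5 = 1.373306
Numerator: 1.373306 - 1 = 0.373306
FV = $4,350.00 * 0.373306 / 0.0655 = $24,792.07

$24,792.07


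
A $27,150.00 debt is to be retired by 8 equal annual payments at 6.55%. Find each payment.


Formula: PMT = PV * r / (1 - (1+r)^(-n))
Denominator: 1 - (1 + 0.0655)^(-8) = 0.398033
Numerator: $27,150.00 * 0.0655 = 1778.325
PMT = 1778.325 / 0.398033 = $4,467.78

$4,467.78


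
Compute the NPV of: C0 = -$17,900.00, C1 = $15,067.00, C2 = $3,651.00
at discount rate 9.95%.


Formula: NPV = C0 + C1/(1+r) + C2/(1+r)^2
Discount C1: $15,067.00 / (1 + 0.0995) = $13,703.50
Discount C2: $3,651.00 / (1 + 0.0995)^2 = $3,020.10
NPV = -$17,900.00 + $13,703.50 + $3,020.10 = -$1,176.40

-$1,176.40


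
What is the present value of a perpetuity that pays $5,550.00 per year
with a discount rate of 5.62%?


Formula: PV = C / r
Substituting: PV = $5,550.00 / 0.0562
PV = $98,754.45

$98,754.45


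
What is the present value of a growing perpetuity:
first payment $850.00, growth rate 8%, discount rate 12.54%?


Formula: PV = C / (r - g)
Spread: r - g = 0.1254 - 0.08 = 0.0454
Substituting: PV = $850.00 / 0.0454
PV = $18,722.47

$18,722.47


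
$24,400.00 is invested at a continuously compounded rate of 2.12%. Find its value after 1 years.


Formula: FV = P * e^(r*t)
Exponent: r*t = 0.0212 * 1 = 0.0212
e^(0.0212) = 1.021426
FV = $24,400.00 * 1.021426 = $24,922.80

$24,922.80


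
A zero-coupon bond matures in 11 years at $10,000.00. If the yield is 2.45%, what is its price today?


Formula: Price = FV / (1 + r)^n
Substituting: Price = $10,000.00 / (1 + 0.0245)^11
Discount factor: (1.0245)^11 = 1.305063
Price = $10,000.00 / 1.305063 = $7,662.46

$7,662.46


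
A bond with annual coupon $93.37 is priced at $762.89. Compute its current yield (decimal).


Formula: Current yield = annual coupon / price
Substituting: CY = $93.37 / $762.89
CY = 0.12239

0.12239


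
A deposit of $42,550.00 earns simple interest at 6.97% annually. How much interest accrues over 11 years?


Formula: I = P * r * t
Substituting: I = $42,550.00 * 0.0697 * 11
Step: I = $42,550.00 * 0.7667
I = $32,623.09

$32,623.09


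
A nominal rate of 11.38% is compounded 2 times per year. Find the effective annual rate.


Formula: EAR = (1 + r/m)^m - 1
Period rate: r/m = 0.1138 / 2 = 0.0569
Compounding: (1 + 0.0569)^2 = 1.117038
EAR = 1.117038 - 1 = 0.117038

0.117038


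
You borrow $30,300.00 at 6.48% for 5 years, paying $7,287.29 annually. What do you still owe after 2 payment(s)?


Formula: Balance = PV*(1+r)^k - PMT*((1+r)^k - 1)/r
Growth: (1 + 0.0648)^2 = 1.133799
Accumulated factor: ((1+r)^k - 1)/r = 2.0648
Balance = $30,300.00 * 1.133799 - $7,287.29 * 2.0648
Balance = $19,307.31

$19,307.31


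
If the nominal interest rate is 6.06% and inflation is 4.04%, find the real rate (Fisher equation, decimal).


Formula: (1 + r_real) = (1 + r_nom) / (1 + inflation)
Substituting: (1 + r_real) = 1.0606 / 1.0404
(1 + r_real) = 1.019416
r_real = 1.019416 - 1 = 0.019416

0.019416


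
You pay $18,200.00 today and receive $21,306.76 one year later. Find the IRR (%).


Formula: IRR = C1/C0 - 1
Substituting: IRR = $21,306.76 / $18,200.00 - 1
Ratio: 1.170701 - 1 = 0.170701
IRR = 17.0701%

17.0701%


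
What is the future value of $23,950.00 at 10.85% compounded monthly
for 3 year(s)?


Formula: FV = P * (1 + r/m)^(m*t)
Period rate: r/m = 0.1085 / 12 = 0.009042
Total periods: m*t = 12 * 3 = 36
Growth factor: (1 + 0.009042)^36 = 1.382699
FV = $23,950.00 * 1.382699 = $33,115.64

$33,115.64


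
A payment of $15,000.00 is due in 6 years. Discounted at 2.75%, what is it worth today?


Formula: PV = FV / (1 + r)^n
Substituting: PV = $15,000.00 / (1 + 0.0275)^6
Discount factor: (1.0275)^6 = 1.176768
PV = $15,000.00 / 1.176768 = $12,746.77

$12,746.77


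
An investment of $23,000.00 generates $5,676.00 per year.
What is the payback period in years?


Formula: Payback = investment / annual cash flow
Substituting: Payback = $23,000.00 / $5,676.00
Payback = 4.0521 years

4.0521 years


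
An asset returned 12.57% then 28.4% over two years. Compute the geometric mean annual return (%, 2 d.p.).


Formula: Geometric mean = ((1+r1)*(1+r2))^(1/2) - 1
Product: (1 + 0.1257) * (1 + 0.284) = 1.1257 * 1.284 = 1.445399
Square root: 1.445399^0.5 = 1.202247
Geometric mean = 1.202247 - 1 = 0.202247
As percentage: 20.22%

20.22%


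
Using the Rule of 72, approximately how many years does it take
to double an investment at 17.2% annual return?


Formula: Years ≈ 72 / r
Substituting: Years ≈ 72 / 17.2
Years ≈ 4.2

4.2 years


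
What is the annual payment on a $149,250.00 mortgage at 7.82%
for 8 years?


Formula: PMT = PV * r / (1 - (1+r)^(-n))
Denominator: 1 - (1 + 0.0782)^(-8) = 0.452473
Numerator: $149,250.00 * 0.0782 = 11671.35
PMT = 11671.35 / 0.452473 = $25,794.57

$25,794.57


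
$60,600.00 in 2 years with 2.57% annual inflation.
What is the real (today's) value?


Formula: Real value = nominal / (1 + inflation)^years
Price level: (1 + 0.0257)^2 = 1.05206
Real value = $60,600.00 / 1.05206 = $57,601.25

$57,601.25


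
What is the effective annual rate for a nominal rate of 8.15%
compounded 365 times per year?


Formula: EAR = (1 + r/m)^m - 1
Period rate: r/m = 0.0815 / 365 = 0.000223
Compounding: (1 + 0.000223)^365 = 1.084903
EAR = 1.084903 - 1 = 0.084903

0.084903


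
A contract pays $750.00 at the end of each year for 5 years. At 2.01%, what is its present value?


Formula: PV = PMT * (1 - (1+r)^(-n)) / r
Discount factor: (1 + 0.0201)^(-5) = 0.905287
Bracket: 1 - 0.905287 = 0.094713
PV = $750.00 * 0.094713 / 0.0201 = $3,534.07

$3,534.07


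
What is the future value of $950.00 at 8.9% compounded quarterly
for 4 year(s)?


Formula: FV = P * (1 + r/m)^(m*t)
Period rate: r/m = 0.089 / 4 = 0.02225
Total periods: m*t = 4 * 4 = 16
Growth factor: (1 + 0.02225)^16 = 1.422047
FV = $950.00 * 1.422047 = $1,350.94

$1,350.94


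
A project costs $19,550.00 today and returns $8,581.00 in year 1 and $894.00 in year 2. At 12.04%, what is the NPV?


Formula: NPV = C0 + C1/(1+r) + C2/(1+r)^2
Discount C1: $8,581.00 / (1 + 0.1204) = $7,658.87
Discount C2: $894.00 / (1 + 0.1204)^2 = $712.18
NPV = -$19,550.00 + $7,658.87 + $712.18 = -$11,178.95

-$11,178.95


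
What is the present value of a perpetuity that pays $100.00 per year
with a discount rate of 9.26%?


Formula: PV = C / r
Substituting: PV = $100.00 / 0.0926
PV = $1,079.91

$1,079.91


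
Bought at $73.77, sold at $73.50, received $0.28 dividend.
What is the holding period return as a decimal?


Formula: HPR = (P1 - P0 + D) / P0
Gain: $73.50 - $73.77 + $0.28 = $0.01
HPR = $0.01 / $73.77 = 0.0001

0.0001


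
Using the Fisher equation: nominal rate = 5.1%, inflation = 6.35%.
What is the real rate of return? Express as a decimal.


Formula: (1 + r_real) = (1 + r_nom) / (1 + inflation)
Substituting: (1 + r_real) = 1.051 / 1.0635
(1 + r_real) = 0.988246
r_real = 0.988246 - 1 = -0.011754

-0.011754


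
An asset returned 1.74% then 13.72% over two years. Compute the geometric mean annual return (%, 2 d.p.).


Formula: Geometric mean = ((1+r1)*(1+r2))^(1/2) - 1
Product: (1 + 0.0174) * (1 + 0.1372) = 1.0174 * 1.1372 = 1.156987
Square root: 1.156987^0.5 = 1.075633
Geometric mean = 1.075633 - 1 = 0.075633
As percentage: 7.56%

7.56%


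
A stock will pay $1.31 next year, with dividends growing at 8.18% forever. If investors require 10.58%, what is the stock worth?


Formula: P = D1 / (r - g)
Spread: r - g = 0.1058 - 0.0818 = 0.024
Substituting: P = $1.31 / 0.024
P = $54.58

$54.58


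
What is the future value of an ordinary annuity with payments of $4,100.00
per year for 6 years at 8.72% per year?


Formula: FV = PMT * ((1+r)^n - 1) / r
Growth factor: (1 + 0.0872)^6 = 1.651417
Numerator: 1.651417 - 1 = 0.651417
FV = $4,100.00 * 0.651417 / 0.0872 = $30,628.54

$30,628.54


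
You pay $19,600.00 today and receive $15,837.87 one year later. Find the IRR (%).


Formula: IRR = C1/C0 - 1
Substituting: IRR = $15,837.87 / $19,600.00 - 1
Ratio: 0.808055 - 1 = -0.191945
IRR = -19.1945%

-19.1945%


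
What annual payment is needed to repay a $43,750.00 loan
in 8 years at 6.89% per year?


Formula: PMT = PV * r / (1 - (1+r)^(-n))
Denominator: 1 - (1 + 0.0689)^(-8) = 0.413182
Numerator: $43,750.00 * 0.0689 = 3014.375
PMT = 3014.375 / 0.413182 = $7,295.51

$7,295.51


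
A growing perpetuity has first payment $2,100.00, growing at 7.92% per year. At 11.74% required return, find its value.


Formula: PV = C / (r - g)
Spread: r - g = 0.1174 - 0.0792 = 0.0382
Substituting: PV = $2,100.00 / 0.0382
PV = $54,973.82

$54,973.82


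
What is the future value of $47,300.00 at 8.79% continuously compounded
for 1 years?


Formula: FV = P * e^(r*t)
Exponent: r*t = 0.0879 * 1 = 0.0879
e^(0.0879) = 1.091879
FV = $47,300.00 * 1.091879 = $51,645.87

$51,645.87


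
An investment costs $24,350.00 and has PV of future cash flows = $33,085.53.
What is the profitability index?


Formula: PI = PV(cash flows) / initial investment
Substituting: PI = $33,085.53 / $24,350.00
PI = 1.3587

1.3587


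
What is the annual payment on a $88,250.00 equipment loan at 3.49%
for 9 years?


Formula: PMT = PV * r / (1 - (1+r)^(-n))
Denominator: 1 - (1 + 0.0349)^(-9) = 0.265631
Numerator: $88,250.00 * 0.0349 = 3079.925
PMT = 3079.925 / 0.265631 = $11,594.76

$11,594.76


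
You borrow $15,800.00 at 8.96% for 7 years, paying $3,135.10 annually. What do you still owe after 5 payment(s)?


Formula: Balance = PV*(1+r)^k - PMT*((1+r)^k - 1)/r
Growth: (1 + 0.0896)^5 = 1.535803
Accumulated factor: ((1+r)^k - 1)/r = 5.979943
Balance = $15,800.00 * 1.535803 - $3,135.10 * 5.979943
Balance = $5,517.97

$5,517.97


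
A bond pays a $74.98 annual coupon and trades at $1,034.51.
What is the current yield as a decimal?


Formula: Current yield = annual coupon / price
Substituting: CY = $74.98 / $1,034.51
CY = 0.072479

0.072479


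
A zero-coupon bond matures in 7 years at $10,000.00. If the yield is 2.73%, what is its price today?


Formula: Price = FV / (1 + r)^n
Substituting: Price = $10,000.00 / (1 + 0.0273)^7
Discount factor: (1.0273)^7 = 1.207483
Price = $10,000.00 / 1.207483 = $8,281.69

$8,281.69


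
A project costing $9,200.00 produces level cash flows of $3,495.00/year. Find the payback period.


Formula: Payback = investment / annual cash flow
Substituting: Payback = $9,200.00 / $3,495.00
Payback = 2.6323 years

2.6323 years


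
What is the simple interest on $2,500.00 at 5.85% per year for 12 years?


Formula: I = P * r * t
Substituting: I = $2,500.00 * 0.0585 * 12
Step: I = $2,500.00 * 0.702
I = $1,755.00

$1,755.00


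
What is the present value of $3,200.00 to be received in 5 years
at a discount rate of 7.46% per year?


Formula: PV = FV / (1 + r)^n
Substituting: PV = $3,200.00 / (1 + 0.0746)^5
Discount factor: (1.0746)^5 = 1.43296
PV = $3,200.00 / 1.43296 = $2,233.14

$2,233.14


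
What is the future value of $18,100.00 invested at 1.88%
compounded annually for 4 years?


Formula: FV = P * (1 + r)^n
Substituting: FV = $18,100.00 * (1 + 0.0188)^4
Growth factor: (1.0188)^4 = 1.077347
FV = $18,100.00 * 1.077347 = $19,499.99

$19,499.99


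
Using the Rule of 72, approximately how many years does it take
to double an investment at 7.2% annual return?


Formula: Years ≈ 72 / r
Substituting: Years ≈ 72 / 7.2
Years ≈ 10.0

10.0 years


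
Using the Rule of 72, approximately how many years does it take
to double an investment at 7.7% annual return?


Formula: Years ≈ 72 / r
Substituting: Years ≈ 72 / 7.7
Years ≈ 9.4

9.4 years


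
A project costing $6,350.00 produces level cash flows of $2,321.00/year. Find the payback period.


Formula: Payback = investment / annual cash flow
Substituting: Payback = $6,350.00 / $2,321.00
Payback = 2.7359 years

2.7359 years


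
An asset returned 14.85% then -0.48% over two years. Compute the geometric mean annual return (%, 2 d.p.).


Formula: Geometric mean = ((1+r1)*(1+r2))^(1/2) - 1
Product: (1 + 0.1485) * (1 + -0.0048) = 1.1485 * 0.9952 = 1.142987
Square root: 1.142987^0.5 = 1.069106
Geometric mean = 1.069106 - 1 = 0.069106
As percentage: 6.91%

6.91%


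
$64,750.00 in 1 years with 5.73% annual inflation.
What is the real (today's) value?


Formula: Real value = nominal / (1 + inflation)^years
Price level: (1 + 0.0573)^1 = 1.0573
Real value = $64,750.00 / 1.0573 = $61,240.90

$61,240.90


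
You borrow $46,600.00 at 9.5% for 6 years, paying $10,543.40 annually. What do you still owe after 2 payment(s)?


Formula: Balance = PV*(1+r)^k - PMT*((1+r)^k - 1)/r
Growth: (1 + 0.095)^2 = 1.199025
Accumulated factor: ((1+r)^k - 1)/r = 2.095
Balance = $46,600.00 * 1.199025 - $10,543.40 * 2.095
Balance = $33,786.14

$33,786.14


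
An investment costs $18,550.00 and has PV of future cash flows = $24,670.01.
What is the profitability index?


Formula: PI = PV(cash flows) / initial investment
Substituting: PI = $24,670.01 / $18,550.00
PI = 1.3299

1.3299


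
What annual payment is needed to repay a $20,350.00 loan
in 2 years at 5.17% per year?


Formula: PMT = PV * r / (1 - (1+r)^(-n))
Denominator: 1 - (1 + 0.0517)^(-2) = 0.0959
Numerator: $20,350.00 * 0.0517 = 1052.095
PMT = 1052.095 / 0.0959 = $10,970.70

$10,970.70


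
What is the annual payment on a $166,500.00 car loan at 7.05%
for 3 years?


Formula: PMT = PV * r / (1 - (1+r)^(-n))
Denominator: 1 - (1 + 0.0705)^(-3) = 0.184845
Numerator: $166,500.00 * 0.0705 = 11738.25
PMT = 11738.25 / 0.184845 = $63,503.07

$63,503.07


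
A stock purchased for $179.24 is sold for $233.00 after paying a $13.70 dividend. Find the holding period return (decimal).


Formula: HPR = (P1 - P0 + D) / P0
Gain: $233.00 - $179.24 + $13.70 = $67.46
HPR = $67.46 / $179.24 = 0.3764

0.3764


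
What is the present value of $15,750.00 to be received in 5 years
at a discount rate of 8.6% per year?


Formula: PV = FV / (1 + r)^n
Substituting: PV = $15,750.00 / (1 + 0.086)^5
Discount factor: (1.086)^5 = 1.510599
PV = $15,750.00 / 1.510599 = $10,426.33

$10,426.33


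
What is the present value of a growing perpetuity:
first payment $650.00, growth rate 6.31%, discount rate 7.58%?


Formula: PV = C / (r - g)
Spread: r - g = 0.0758 - 0.0631 = 0.0127
Substituting: PV = $650.00 / 0.0127
PV = $51,181.10

$51,181.10


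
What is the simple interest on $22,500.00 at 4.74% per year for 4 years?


Formula: I = P * r * t
Substituting: I = $22,500.00 * 0.0474 * 4
Step: I = $22,500.00 * 0.1896
I = $4,266.00

$4,266.00


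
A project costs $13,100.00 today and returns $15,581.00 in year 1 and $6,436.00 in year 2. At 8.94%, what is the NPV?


Formula: NPV = C0 + C1/(1+r) + C2/(1+r)^2
Discount C1: $15,581.00 / (1 + 0.0894) = $14,302.37
Discount C2: $6,436.00 / (1 + 0.0894)^2 = $5,423.02
NPV = -$13,100.00 + $14,302.37 + $5,423.02 = $6,625.39

$6,625.39


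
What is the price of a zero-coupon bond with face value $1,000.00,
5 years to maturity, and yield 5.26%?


Formula: Price = FV / (1 + r)^n
Substituting: Price = $1,000.00 / (1 + 0.0526)^5
Discount factor: (1.0526)^5 = 1.292162
Price = $1,000.00 / 1.292162 = $773.90

$773.90


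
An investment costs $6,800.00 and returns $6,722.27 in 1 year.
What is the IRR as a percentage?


Formula: IRR = C1/C0 - 1
Substituting: IRR = $6,722.27 / $6,800.00 - 1
Ratio: 0.988569 - 1 = -0.011431
IRR = -1.1431%

-1.1431%


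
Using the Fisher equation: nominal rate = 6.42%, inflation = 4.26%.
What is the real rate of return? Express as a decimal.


Formula: (1 + r_real) = (1 + r_nom) / (1 + inflation)
Substituting: (1 + r_real) = 1.0642 / 1.0426
(1 + r_real) = 1.020717
r_real = 1.020717 - 1 = 0.020717

0.020717


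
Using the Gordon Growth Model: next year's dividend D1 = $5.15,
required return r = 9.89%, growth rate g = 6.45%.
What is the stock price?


Formula: P = D1 / (r - g)
Spread: r - g = 0.0989 - 0.0645 = 0.0344
Substituting: P = $5.15 / 0.0344
P = $149.71

$149.71


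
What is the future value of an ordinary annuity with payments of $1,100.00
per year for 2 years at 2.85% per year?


Formula: FV = PMT * ((1+r)^n - 1) / r
Growth factor: (1 + 0.0285)^2 = 1.057812
Numerator: 1.057812 - 1 = 0.057812
FV = $1,100.00 * 0.057812 / 0.0285 = $2,231.35

$2,231.35


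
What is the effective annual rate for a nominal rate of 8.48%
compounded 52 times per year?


Formula: EAR = (1 + r/m)^m - 1
Period rate: r/m = 0.0848 / 52 = 0.001631
Compounding: (1 + 0.001631)^52 = 1.088424
EAR = 1.088424 - 1 = 0.088424

0.088424


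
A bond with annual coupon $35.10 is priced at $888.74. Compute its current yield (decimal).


Formula: Current yield = annual coupon / price
Substituting: CY = $35.10 / $888.74
CY = 0.039494

0.039494


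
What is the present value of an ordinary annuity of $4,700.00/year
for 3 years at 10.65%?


Formula: PV = PMT * (1 - (1+r)^(-n)) / r
Discount factor: (1 + 0.1065)^(-3) = 0.738152
Bracket: 1 - 0.738152 = 0.261848
PV = $4,700.00 * 0.261848 / 0.1065 = $11,555.74

$11,555.74


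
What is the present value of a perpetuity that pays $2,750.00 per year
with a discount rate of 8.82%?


Formula: PV = C / r
Substituting: PV = $2,750.00 / 0.0882
PV = $31,179.14

$31,179.14


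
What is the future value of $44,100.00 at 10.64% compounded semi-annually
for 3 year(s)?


Formula: FV = P * (1 + r/m)^(m*t)
Period rate: r/m = 0.1064 / 2 = 0.0532
Total periods: m*t = 2 * 3 = 6
Growth factor: (1 + 0.0532)^6 = 1.364788
FV = $44,100.00 * 1.364788 = $60,187.14

$60,187.14


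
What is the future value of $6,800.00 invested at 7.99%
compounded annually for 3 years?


Formula: FV = P * (1 + r)^n
Substituting: FV = $6,800.00 * (1 + 0.0799)^3
Growth factor: (1.0799)^3 = 1.259362
FV = $6,800.00 * 1.259362 = $8,563.66

$8,563.66


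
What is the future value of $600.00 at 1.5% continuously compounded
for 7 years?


Formula: FV = P * e^(r*t)
Exponent: r*t = 0.015 * 7 = 0.105
e^(0.105) = 1.110711
FV = $600.00 * 1.110711 = $666.43

$666.43


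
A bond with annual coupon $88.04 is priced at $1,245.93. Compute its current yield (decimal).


Formula: Current yield = annual coupon / price
Substituting: CY = $88.04 / $1,245.93
CY = 0.070662

0.070662


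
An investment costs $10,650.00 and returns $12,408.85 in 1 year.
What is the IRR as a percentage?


Formula: IRR = C1/C0 - 1
Substituting: IRR = $12,408.85 / $10,650.00 - 1
Ratio: 1.16515 - 1 = 0.16515
IRR = 16.515%

16.515%


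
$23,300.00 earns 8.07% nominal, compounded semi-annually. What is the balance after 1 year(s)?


Formula: FV = P * (1 + r/m)^(m*t)
Period rate: r/m = 0.0807 / 2 = 0.04035
Total periods: m*t = 2 * 1 = 2
Growth factor: (1 + 0.04035)^2 = 1.082328
FV = $23,300.00 * 1.082328 = $25,218.25

$25,218.25


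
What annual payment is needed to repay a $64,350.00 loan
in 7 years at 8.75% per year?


Formula: PMT = PV * r / (1 - (1+r)^(-n))
Denominator: 1 - (1 + 0.0875)^(-7) = 0.444102
Numerator: $64,350.00 * 0.0875 = 5630.625
PMT = 5630.625 / 0.444102 = $12,678.68

$12,678.68


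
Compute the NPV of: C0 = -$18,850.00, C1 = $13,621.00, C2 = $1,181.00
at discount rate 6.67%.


Formula: NPV = C0 + C1/(1+r) + C2/(1+r)^2
Discount C1: $13,621.00 / (1 + 0.0667) = $12,769.29
Discount C2: $1,181.00 / (1 + 0.0667)^2 = $1,037.92
NPV = -$18,850.00 + $12,769.29 + $1,037.92 = -$5,042.79

-$5,042.79


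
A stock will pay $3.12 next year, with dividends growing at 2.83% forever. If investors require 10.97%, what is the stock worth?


Formula: P = D1 / (r - g)
Spread: r - g = 0.1097 - 0.0283 = 0.0814
Substituting: P = $3.12 / 0.0814
P = $38.33

$38.33


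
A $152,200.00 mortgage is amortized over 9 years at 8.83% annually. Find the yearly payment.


Formula: PMT = PV * r / (1 - (1+r)^(-n))
Denominator: 1 - (1 + 0.0883)^(-9) = 0.533059
Numerator: $152,200.00 * 0.0883 = 13439.26
PMT = 13439.26 / 0.533059 = $25,211.60

$25,211.60


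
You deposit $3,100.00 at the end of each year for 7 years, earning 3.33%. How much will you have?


Formula: FV = PMT * ((1+r)^n - 1) / r
Growth factor: (1 + 0.0333)^7 = 1.257723
Numerator: 1.257723 - 1 = 0.257723
FV = $3,100.00 * 0.257723 / 0.0333 = $23,992.23

$23,992.23


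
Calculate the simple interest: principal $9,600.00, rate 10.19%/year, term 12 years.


Formula: I = P * r * t
Substituting: I = $9,600.00 * 0.1019 * 12
Step: I = $9,600.00 * 1.2228
I = $11,738.88

$11,738.88


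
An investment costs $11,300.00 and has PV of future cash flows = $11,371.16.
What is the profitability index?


Formula: PI = PV(cash flows) / initial investment
Substituting: PI = $11,371.16 / $11,300.00
PI = 1.0063

1.0063


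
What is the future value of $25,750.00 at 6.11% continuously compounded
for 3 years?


Formula: FV = P * e^(r*t)
Exponent: r*t = 0.0611 * 3 = 0.1833
e^(0.1833) = 1.201175
FV = $25,750.00 * 1.201175 = $30,930.25

$30,930.25


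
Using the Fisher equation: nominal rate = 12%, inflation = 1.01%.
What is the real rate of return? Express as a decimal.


Formula: (1 + r_real) = (1 + r_nom) / (1 + inflation)
Substituting: (1 + r_real) = 1.12 / 1.0101
(1 + r_real) = 1.108801
r_real = 1.108801 - 1 = 0.108801

0.108801


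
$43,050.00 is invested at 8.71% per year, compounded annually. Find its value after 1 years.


Formula: FV = P * (1 + r)^n
Substituting: FV = $43,050.00 * (1 + 0.0871)^1
Growth factor: (1.0871)^1 = 1.0871
FV = $43,050.00 * 1.0871 = $46,799.66

$46,799.66


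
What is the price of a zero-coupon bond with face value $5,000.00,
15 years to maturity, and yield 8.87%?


Formula: Price = FV / (1 + r)^n
Substituting: Price = $5,000.00 / (1 + 0.0887)^15
Discount factor: (1.0887)^15 = 3.57786
Price = $5,000.00 / 3.57786 = $1,397.48

$1,397.48


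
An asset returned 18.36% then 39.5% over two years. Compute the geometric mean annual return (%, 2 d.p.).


Formula: Geometric mean = ((1+r1)*(1+r2))^(1/2) - 1
Product: (1 + 0.1836) * (1 + 0.395) = 1.1836 * 1.395 = 1.651122
Square root: 1.651122^0.5 = 1.28496
Geometric mean = 1.28496 - 1 = 0.28496
As percentage: 28.50%

28.50%


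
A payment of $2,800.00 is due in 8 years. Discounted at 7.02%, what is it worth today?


Formula: PV = FV / (1 + r)^n
Substituting: PV = $2,800.00 / (1 + 0.0702)^8
Discount factor: (1.0702)^8 = 1.720757
PV = $2,800.00 / 1.720757 = $1,627.19

$1,627.19


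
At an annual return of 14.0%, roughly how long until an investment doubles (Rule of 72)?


Formula: Years ≈ 72 / r
Substituting: Years ≈ 72 / 14.0
Years ≈ 5.1

5.1 years


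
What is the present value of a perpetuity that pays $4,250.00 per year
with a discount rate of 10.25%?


Formula: PV = C / r
Substituting: PV = $4,250.00 / 0.1025
PV = $41,463.41

$41,463.41


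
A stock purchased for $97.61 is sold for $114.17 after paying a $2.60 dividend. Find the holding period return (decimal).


Formula: HPR = (P1 - P0 + D) / P0
Gain: $114.17 - $97.61 + $2.60 = $19.16
HPR = $19.16 / $97.61 = 0.1963

0.1963


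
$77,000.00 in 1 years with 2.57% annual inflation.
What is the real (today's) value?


Formula: Real value = nominal / (1 + inflation)^years
Price level: (1 + 0.0257)^1 = 1.0257
Real value = $77,000.00 / 1.0257 = $75,070.68

$75,070.68


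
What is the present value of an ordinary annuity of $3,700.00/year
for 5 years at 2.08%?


Formula: PV = PMT * (1 - (1+r)^(-n)) / r
Discount factor: (1 + 0.0208)^(-5) = 0.902187
Bracket: 1 - 0.902187 = 0.097813
PV = $3,700.00 * 0.097813 / 0.0208 = $17,399.38

$17,399.38


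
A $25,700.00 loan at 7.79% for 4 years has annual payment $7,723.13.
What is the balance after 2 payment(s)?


Formula: Balance = PV*(1+r)^k - PMT*((1+r)^k - 1)/r
Growth: (1 + 0.0779)^2 = 1.161868
Accumulated factor: ((1+r)^k - 1)/r = 2.0779
Balance = $25,700.00 * 1.161868 - $7,723.13 * 2.0779
Balance = $13,812.13

$13,812.13


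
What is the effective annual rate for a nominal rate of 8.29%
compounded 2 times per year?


Formula: EAR = (1 + r/m)^m - 1
Period rate: r/m = 0.0829 / 2 = 0.04145
Compounding: (1 + 0.04145)^2 = 1.084618
EAR = 1.084618 - 1 = 0.084618

0.084618


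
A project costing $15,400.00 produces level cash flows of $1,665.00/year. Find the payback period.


Formula: Payback = investment / annual cash flow
Substituting: Payback = $15,400.00 / $1,665.00
Payback = 9.2492 years

9.2492 years


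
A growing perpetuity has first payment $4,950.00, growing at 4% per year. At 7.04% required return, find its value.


Formula: PV = C / (r - g)
Spread: r - g = 0.0704 - 0.04 = 0.0304
Substituting: PV = $4,950.00 / 0.0304
PV = $162,828.95

$162,828.95


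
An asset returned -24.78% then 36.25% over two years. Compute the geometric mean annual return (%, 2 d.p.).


Formula: Geometric mean = ((1+r1)*(1+r2))^(1/2) - 1
Product: (1 + -0.2478) * (1 + 0.3625) = 0.7522 * 1.3625 = 1.024873
Square root: 1.024873^0.5 = 1.01236
Geometric mean = 1.01236 - 1 = 0.01236
As percentage: 1.24%

1.24%


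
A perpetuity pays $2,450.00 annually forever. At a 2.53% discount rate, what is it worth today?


Formula: PV = C / r
Substituting: PV = $2,450.00 / 0.0253
PV = $96,837.94

$96,837.94


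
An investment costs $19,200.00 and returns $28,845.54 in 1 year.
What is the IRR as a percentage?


Formula: IRR = C1/C0 - 1
Substituting: IRR = $28,845.54 / $19,200.00 - 1
Ratio: 1.502372 - 1 = 0.502372
IRR = 50.2372%

50.2372%


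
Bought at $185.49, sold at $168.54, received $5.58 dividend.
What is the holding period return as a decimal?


Formula: HPR = (P1 - P0 + D) / P0
Gain: $168.54 - $185.49 + $5.58 = -$11.37
HPR = -$11.37 / $185.49 = -0.0613

-0.0613


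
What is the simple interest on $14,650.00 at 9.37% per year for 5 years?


Formula: I = P * r * t
Substituting: I = $14,650.00 * 0.0937 * 5
Step: I = $14,650.00 * 0.4685
I = $6,863.53

$6,863.53


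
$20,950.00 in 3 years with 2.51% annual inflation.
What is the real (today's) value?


Formula: Real value = nominal / (1 + inflation)^years
Price level: (1 + 0.0251)^3 = 1.077206
Real value = $20,950.00 / 1.077206 = $19,448.46

$19,448.46


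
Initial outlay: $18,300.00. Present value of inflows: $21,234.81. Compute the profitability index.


Formula: PI = PV(cash flows) / initial investment
Substituting: PI = $21,234.81 / $18,300.00
PI = 1.1604

1.1604


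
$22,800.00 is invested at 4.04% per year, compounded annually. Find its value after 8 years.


Formula: FV = P * (1 + r)^n
Substituting: FV = $22,800.00 * (1 + 0.0404)^8
Growth factor: (1.0404)^8 = 1.372786
FV = $22,800.00 * 1.372786 = $31,299.51

$31,299.51


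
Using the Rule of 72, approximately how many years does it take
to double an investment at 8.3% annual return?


Formula: Years ≈ 72 / r
Substituting: Years ≈ 72 / 8.3
Years ≈ 8.7

8.7 years


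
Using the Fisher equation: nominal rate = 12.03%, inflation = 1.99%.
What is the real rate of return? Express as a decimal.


Formula: (1 + r_real) = (1 + r_nom) / (1 + inflation)
Substituting: (1 + r_real) = 1.1203 / 1.0199
(1 + r_real) = 1.098441
r_real = 1.098441 - 1 = 0.098441

0.098441


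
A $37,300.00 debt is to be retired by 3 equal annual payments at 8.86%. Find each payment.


Formula: PMT = PV * r / (1 - (1+r)^(-n))
Denominator: 1 - (1 + 0.0886)^(-3) = 0.224833
Numerator: $37,300.00 * 0.0886 = 3304.78
PMT = 3304.78 / 0.224833 = $14,698.79

$14,698.79


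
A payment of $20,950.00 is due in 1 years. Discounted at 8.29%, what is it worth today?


Formula: PV = FV / (1 + r)^n
Substituting: PV = $20,950.00 / (1 + 0.0829)^1
Discount factor: (1.0829)^1 = 1.0829
PV = $20,950.00 / 1.0829 = $19,346.20

$19,346.20


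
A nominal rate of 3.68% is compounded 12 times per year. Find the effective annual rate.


Formula: EAR = (1 + r/m)^m - 1
Period rate: r/m = 0.0368 / 12 = 0.003067
Compounding: (1 + 0.003067)^12 = 1.037427
EAR = 1.037427 - 1 = 0.037427

0.037427


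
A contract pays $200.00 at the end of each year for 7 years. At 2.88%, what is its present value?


Formula: PV = PMT * (1 - (1+r)^(-n)) / r
Discount factor: (1 + 0.0288)^(-7) = 0.819754
Bracket: 1 - 0.819754 = 0.180246
PV = $200.00 * 0.180246 / 0.0288 = $1,251.71

$1,251.71


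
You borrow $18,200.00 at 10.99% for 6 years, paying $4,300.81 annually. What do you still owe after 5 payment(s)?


Formula: Balance = PV*(1+r)^k - PMT*((1+r)^k - 1)/r
Growth: (1 + 0.1099)^5 = 1.684299
Accumulated factor: ((1+r)^k - 1)/r = 6.226563
Balance = $18,200.00 * 1.684299 - $4,300.81 * 6.226563
Balance = $3,874.98

$3,874.98


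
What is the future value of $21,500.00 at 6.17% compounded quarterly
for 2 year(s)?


Formula: FV = P * (1 + r/m)^(m*t)
Period rate: r/m = 0.0617 / 4 = 0.015425
Total periods: m*t = 4 * 2 = 8
Growth factor: (1 + 0.015425)^8 = 1.130272
FV = $21,500.00 * 1.130272 = $24,300.84

$24,300.84


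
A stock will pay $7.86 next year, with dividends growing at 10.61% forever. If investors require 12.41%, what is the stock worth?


Formula: P = D1 / (r - g)
Spread: r - g = 0.1241 - 0.1061 = 0.018
Substituting: P = $7.86 / 0.018
P = $436.67

$436.67


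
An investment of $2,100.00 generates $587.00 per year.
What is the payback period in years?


Formula: Payback = investment / annual cash flow
Substituting: Payback = $2,100.00 / $587.00
Payback = 3.5775 years

3.5775 years


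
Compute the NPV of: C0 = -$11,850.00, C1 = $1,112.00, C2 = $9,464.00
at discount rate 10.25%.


Formula: NPV = C0 + C1/(1+r) + C2/(1+r)^2
Discount C1: $1,112.00 / (1 + 0.1025) = $1,008.62
Discount C2: $9,464.00 / (1 + 0.1025)^2 = $7,786.06
NPV = -$11,850.00 + $1,008.62 + $7,786.06 = -$3,055.33

-$3,055.33


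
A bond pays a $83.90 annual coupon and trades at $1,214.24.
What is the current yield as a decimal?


Formula: Current yield = annual coupon / price
Substituting: CY = $83.90 / $1,214.24
CY = 0.069097

0.069097


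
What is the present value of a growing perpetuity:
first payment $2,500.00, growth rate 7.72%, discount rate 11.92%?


Formula: PV = C / (r - g)
Spread: r - g = 0.1192 - 0.0772 = 0.042
Substituting: PV = $2,500.00 / 0.042
PV = $59,523.81

$59,523.81


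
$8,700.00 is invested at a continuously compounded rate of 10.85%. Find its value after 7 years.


Formula: FV = P * e^(r*t)
Exponent: r*t = 0.1085 * 7 = 0.7595
e^(0.7595) = 2.137207
FV = $8,700.00 * 2.137207 = $18,593.70

$18,593.70


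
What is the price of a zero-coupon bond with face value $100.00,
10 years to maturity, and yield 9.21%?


Formula: Price = FV / (1 + r)^n
Substituting: Price = $100.00 / (1 + 0.0921)^10
Discount factor: (1.0921)^10 = 2.413371
Price = $100.00 / 2.413371 = $41.44

$41.44


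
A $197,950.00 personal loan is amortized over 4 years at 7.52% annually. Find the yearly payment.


Formula: PMT = PV * r / (1 - (1+r)^(-n))
Denominator: 1 - (1 + 0.0752)^(-4) = 0.251756
Numerator: $197,950.00 * 0.0752 = 14885.84
PMT = 14885.84 / 0.251756 = $59,127.94

$59,127.94


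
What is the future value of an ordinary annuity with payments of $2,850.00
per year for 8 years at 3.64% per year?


Formula: FV = PMT * ((1+r)^n - 1) / r
Growth factor: (1 + 0.0364)^8 = 1.331126
Numerator: 1.331126 - 1 = 0.331126
FV = $2,850.00 * 0.331126 / 0.0364 = $25,926.09

$25,926.09


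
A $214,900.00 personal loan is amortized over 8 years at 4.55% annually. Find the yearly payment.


Formula: PMT = PV * r / (1 - (1+r)^(-n))
Denominator: 1 - (1 + 0.0455)^(-8) = 0.299501
Numerator: $214,900.00 * 0.0455 = 9777.95
PMT = 9777.95 / 0.299501 = $32,647.50

$32,647.50
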